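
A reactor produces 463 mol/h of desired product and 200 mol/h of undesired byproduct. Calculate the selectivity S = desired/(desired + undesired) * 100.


Selectivity = desired / (desired + undesired) * 100
Total products = 463 + 200 = 663 mol/h
S = 463 / 663 * 100
= 0.6983 * 100
= 69.83 %

69.83 %


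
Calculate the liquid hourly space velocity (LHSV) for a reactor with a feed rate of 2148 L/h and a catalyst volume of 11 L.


LHSV = volumetric feed rate / catalyst volume
= 2148 L/h / 11 L
= 195.3 h^-1

195.3 h^-1


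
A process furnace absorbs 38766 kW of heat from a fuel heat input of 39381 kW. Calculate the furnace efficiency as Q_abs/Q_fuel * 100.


Furnace efficiency = Q_absorbed / Q_fuel * 100
= 38766 / 39381 * 100 = 98.44

98.44 %


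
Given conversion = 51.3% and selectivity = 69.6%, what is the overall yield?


Overall yield = conversion (%) * selectivity (%) / 100
Conversion = 51.3%, Selectivity = 69.6%
Y = 51.3 * 69.6 / 100
= 35.7048 %

35.7048 %


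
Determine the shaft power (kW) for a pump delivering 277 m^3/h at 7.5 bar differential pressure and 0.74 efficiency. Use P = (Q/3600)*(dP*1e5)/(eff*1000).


Q = 277 / 3600 = 0.0769444 m^3/s
P = 0.0769444 * (7.5 * 1e5) / 0.74 / 1000 = 77.98

77.98 kW


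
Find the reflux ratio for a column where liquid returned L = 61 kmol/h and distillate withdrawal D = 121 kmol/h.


Reflux ratio definition: R = L / D (liquid returned / distillate withdrawn)
L = 61 kmol/h, D = 121 kmol/h
R = 61 / 121 = 0.5041

0.5041


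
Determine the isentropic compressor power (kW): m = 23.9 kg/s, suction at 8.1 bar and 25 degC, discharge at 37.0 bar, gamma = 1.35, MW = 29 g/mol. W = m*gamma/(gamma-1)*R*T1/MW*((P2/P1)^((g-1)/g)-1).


Isentropic work: W = m*(gamma/(gamma-1))*(R*T1/MW)*((P2/P1)^((gamma-1)/gamma) - 1)
T1 = 25 + 273.15 = 298.15 K
Pressure ratio = 37.0 / 8.1 = 4.5679
Exponent = (1.35 - 1)/1.35 = 0.259259
(P2/P1)^exp - 1 = 4.5679^0.259259 - 1 = 0.482646
W = 23.9 * 1.35 / 0.35 * 8.314 * 298.15 / 29 * 0.482646 = 3803

3803 kW


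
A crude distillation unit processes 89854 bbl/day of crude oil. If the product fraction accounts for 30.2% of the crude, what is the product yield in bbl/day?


Crude throughput = 89854 bbl/day
Fraction yield = 30.2%
yield = throughput * fraction / 100
yield = 89854 * 30.2 / 100 = 27135.908

27135.908 bbl/day


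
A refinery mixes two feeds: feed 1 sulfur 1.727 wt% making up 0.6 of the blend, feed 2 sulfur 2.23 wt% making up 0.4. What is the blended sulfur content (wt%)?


Linear sulfur blending: S_blend = x1*S1 + x2*S2
Contribution 1: 0.6 * 1.727 = 1.0362 wt%
Contribution 2: 0.4 * 2.23 = 0.892 wt%
S_blend = 1.0362 + 0.892 = 1.9282

1.9282 wt%


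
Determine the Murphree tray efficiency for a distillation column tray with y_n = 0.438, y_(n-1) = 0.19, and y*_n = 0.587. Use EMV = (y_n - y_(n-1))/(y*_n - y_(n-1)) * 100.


Murphree vapor efficiency: EMV = (y_n - y_(n-1)) / (y*_n - y_(n-1)) * 100
EMV = (0.438 - 0.19) / (0.587 - 0.19) * 100 = 0.248 / 0.397 * 100 = 62.47

62.47 %


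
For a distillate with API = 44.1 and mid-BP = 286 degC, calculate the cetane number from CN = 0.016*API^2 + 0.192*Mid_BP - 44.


CN = 0.016 * 44.1^2 + 0.192 * 286 - 44
CN = 31.11696 + 54.912 - 44 = 42.02896

42.02896


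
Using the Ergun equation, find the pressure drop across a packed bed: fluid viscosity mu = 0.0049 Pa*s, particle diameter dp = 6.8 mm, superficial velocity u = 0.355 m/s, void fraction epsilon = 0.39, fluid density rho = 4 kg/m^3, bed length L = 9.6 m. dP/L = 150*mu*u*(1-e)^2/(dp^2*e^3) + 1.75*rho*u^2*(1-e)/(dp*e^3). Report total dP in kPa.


dp = 6.8 mm = 0.0068 m
Viscous term = 150*0.0049*0.355*(1-0.39)^2 / (0.0068^2*0.39^3) = 35396.8
Inertial term = 1.75*4*0.355^2*(1-0.39) / (0.0068*0.39^3) = 1334.08
dP/L = 35396.8 + 1334.08 = 36730.9 Pa/m
dP = 36730.9 * 9.6 / 1000 = 352.6 kPa

352.6 kPa


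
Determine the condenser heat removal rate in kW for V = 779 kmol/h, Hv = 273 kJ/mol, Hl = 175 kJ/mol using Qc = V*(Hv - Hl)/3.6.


Qc = 779 * (273 - 175) / 3.6 = 779 * 98 / 3.6 = 21210

21210 kW


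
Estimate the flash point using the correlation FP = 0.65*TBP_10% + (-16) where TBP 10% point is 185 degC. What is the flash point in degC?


FP = 0.65 * 185 + (-16) = 104.25

104.25 degC


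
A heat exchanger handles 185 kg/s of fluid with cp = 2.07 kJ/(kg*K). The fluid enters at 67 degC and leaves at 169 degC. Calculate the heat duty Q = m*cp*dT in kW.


Q = m_dot * cp * delta_T
delta_T = 169 - 67 = 102 K
Q = 185 * 2.07 * 102
= 382.95 * 102
= 39060.9 kW

39060.9 kW


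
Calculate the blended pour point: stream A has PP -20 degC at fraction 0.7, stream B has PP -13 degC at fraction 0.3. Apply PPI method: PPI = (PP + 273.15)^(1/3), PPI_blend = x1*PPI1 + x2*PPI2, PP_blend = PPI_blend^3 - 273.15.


PPI_1 = (-20 + 273.15)^(1/3) = 6.325953
PPI_2 = (-13 + 273.15)^(1/3) = 6.383731
PPI_blend = 0.7 * 6.325953 + 0.3 * 6.383731 = 6.343286
PP_blend = 6.343286^3 - 273.15 = 255.2366 - 273.15 = -17.91

-17.91 degC


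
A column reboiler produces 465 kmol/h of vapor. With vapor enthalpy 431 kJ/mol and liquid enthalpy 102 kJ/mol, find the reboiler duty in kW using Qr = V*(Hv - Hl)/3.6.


Qr = 465 * (431 - 102) / 3.6 = 465 * 329 / 3.6 = 42500

42500 kW


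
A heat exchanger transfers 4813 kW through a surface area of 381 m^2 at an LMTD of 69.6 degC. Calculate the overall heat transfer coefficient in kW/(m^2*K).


From Q = U*A*LMTD, U = Q / (A * LMTD)
U = 4813 / (381 * 69.6) = 4813 / 26517.6 = 0.1815

0.1815 kW/(m^2*K)


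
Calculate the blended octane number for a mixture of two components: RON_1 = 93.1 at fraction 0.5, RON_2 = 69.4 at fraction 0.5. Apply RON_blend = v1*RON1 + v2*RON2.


Linear blending: RON_blend = sum(vi * RONi)
Contribution 1: 0.5 * 93.1 = 46.55
Contribution 2: 0.5 * 69.4 = 34.7
RON_blend = 46.55 + 34.7 = 81.25

81.25


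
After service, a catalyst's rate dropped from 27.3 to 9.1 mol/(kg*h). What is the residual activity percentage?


Activity (%) = (rate_used / rate_fresh) * 100
rate_used = 9.1, rate_fresh = 27.3
= (9.1 / 27.3) * 100
= 0.3333 * 100 = 33.33

33.33 %


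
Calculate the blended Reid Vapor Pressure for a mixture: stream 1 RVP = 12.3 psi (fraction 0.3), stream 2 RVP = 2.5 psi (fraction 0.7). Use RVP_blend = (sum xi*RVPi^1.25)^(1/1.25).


Chevron index: RVP_blend = (sum xi*RVPi^1.25)^(1/1.25)
RVP^1.25 terms: 0.3 * 12.3^1.25 + 0.7 * 2.5^1.25 = 9.1109
RVP_blend = 9.1109^(1/1.25) = 5.857

5.857 psi


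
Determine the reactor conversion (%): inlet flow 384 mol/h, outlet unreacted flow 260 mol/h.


X = (F_in - F_out) / F_in * 100
Moles reacted = 384 - 260 = 124
X = 124 / 384 * 100
= 0.3229 * 100
= 32.29 %

32.29 %


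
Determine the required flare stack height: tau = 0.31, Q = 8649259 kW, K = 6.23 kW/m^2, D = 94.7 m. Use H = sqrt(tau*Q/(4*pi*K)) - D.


tau*Q/(4*pi*K) = 0.31 * 8649259 / (4 * pi * 6.23) = 34248.6
sqrt(34248.6) = 185.064
H = 185.064 - 94.7 = 90.36

90.36 m


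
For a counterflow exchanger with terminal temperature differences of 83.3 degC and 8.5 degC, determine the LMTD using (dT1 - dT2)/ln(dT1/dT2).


LMTD = (dT1 - dT2) / ln(dT1/dT2)
= (83.3 - 8.5) / ln(83.3 / 8.5) = 74.8 / 2.28238 = 32.77

32.77 degC


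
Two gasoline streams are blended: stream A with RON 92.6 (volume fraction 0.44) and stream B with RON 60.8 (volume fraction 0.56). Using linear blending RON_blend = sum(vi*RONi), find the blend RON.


Linear blending: RON_blend = sum(vi * RONi)
Contribution 1: 0.44 * 92.6 = 40.744
Contribution 2: 0.56 * 60.8 = 34.048
RON_blend = 40.744 + 34.048 = 74.792

74.792


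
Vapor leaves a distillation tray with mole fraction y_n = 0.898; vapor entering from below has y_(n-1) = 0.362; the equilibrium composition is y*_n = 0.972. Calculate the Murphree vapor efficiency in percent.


Murphree vapor efficiency: EMV = (y_n - y_(n-1)) / (y*_n - y_(n-1)) * 100
EMV = (0.898 - 0.362) / (0.972 - 0.362) * 100 = 0.536 / 0.61 * 100 = 87.87

87.87 %


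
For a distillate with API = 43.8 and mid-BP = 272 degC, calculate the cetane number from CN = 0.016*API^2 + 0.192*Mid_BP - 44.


CN = 0.016 * 43.8^2 + 0.192 * 272 - 44
CN = 30.69504 + 52.224 - 44 = 38.91904

38.91904


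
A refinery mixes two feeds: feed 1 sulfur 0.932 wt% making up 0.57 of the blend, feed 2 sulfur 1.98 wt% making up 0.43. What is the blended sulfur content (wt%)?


Linear sulfur blending: S_blend = x1*S1 + x2*S2
Contribution 1: 0.57 * 0.932 = 0.53124 wt%
Contribution 2: 0.43 * 1.98 = 0.8514 wt%
S_blend = 0.53124 + 0.8514 = 1.38264

1.38264 wt%


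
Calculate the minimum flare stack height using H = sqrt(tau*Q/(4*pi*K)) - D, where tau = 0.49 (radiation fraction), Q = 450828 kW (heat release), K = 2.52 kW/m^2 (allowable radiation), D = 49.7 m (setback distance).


tau*Q/(4*pi*K) = 0.49 * 450828 / (4 * pi * 2.52) = 6975.84
sqrt(6975.84) = 83.5215
H = 83.5215 - 49.7 = 33.82

33.82 m


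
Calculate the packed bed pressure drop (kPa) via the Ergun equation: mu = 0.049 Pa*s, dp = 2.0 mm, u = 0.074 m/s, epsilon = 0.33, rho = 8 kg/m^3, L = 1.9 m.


dp = 2.0 mm = 0.002 m
Viscous term = 150*0.049*0.074*(1-0.33)^2 / (0.002^2*0.33^3) = 1698510
Inertial term = 1.75*8*0.074^2*(1-0.33) / (0.002*0.33^3) = 714.652
dP/L = 1698510 + 714.652 = 1699220 Pa/m
dP = 1699220 * 1.9 / 1000 = 3229 kPa

3229 kPa


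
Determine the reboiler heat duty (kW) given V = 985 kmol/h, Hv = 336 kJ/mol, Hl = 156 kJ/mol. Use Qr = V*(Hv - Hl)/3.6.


Qr = 985 * (336 - 156) / 3.6 = 985 * 180 / 3.6 = 49250

49250 kW


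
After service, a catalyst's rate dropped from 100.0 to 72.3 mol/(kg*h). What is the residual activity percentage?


Activity (%) = (rate_used / rate_fresh) * 100
rate_used = 72.3, rate_fresh = 100.0
= (72.3 / 100.0) * 100
= 0.7230 * 100 = 72.30

72.30 %


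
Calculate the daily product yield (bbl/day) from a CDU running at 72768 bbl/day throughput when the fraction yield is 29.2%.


Crude throughput = 72768 bbl/day
Fraction yield = 29.2%
yield = throughput * fraction / 100
yield = 72768 * 29.2 / 100 = 21248.256

21248.256 bbl/day


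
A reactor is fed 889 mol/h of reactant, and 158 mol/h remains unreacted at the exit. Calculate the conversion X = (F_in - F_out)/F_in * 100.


X = (F_in - F_out) / F_in * 100
Moles reacted = 889 - 158 = 731
X = 731 / 889 * 100
= 0.8223 * 100
= 82.23 %

82.23 %


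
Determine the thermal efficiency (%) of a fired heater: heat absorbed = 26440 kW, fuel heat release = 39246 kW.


Furnace efficiency = Q_absorbed / Q_fuel * 100
= 26440 / 39246 * 100 = 67.37

67.37 %


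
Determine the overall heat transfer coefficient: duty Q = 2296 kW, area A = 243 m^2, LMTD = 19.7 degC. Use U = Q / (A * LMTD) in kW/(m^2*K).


From Q = U*A*LMTD, U = Q / (A * LMTD)
U = 2296 / (243 * 19.7) = 2296 / 4787.1 = 0.4796

0.4796 kW/(m^2*K)


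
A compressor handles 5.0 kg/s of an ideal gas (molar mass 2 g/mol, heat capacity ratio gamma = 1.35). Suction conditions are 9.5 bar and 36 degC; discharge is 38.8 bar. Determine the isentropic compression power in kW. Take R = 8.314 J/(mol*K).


Isentropic work: W = m*(gamma/(gamma-1))*(R*T1/MW)*((P2/P1)^((gamma-1)/gamma) - 1)
T1 = 36 + 273.15 = 309.15 K
Pressure ratio = 38.8 / 9.5 = 4.08421
Exponent = (1.35 - 1)/1.35 = 0.259259
(P2/P1)^exp - 1 = 4.08421^0.259259 - 1 = 0.440241
W = 5.0 * 1.35 / 0.35 * 8.314 * 309.15 / 2 * 0.440241 = 10910

10910 kW


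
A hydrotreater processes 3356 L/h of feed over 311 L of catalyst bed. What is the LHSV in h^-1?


LHSV = volumetric feed rate / catalyst volume
= 3356 L/h / 311 L
= 10.79 h^-1

10.79 h^-1


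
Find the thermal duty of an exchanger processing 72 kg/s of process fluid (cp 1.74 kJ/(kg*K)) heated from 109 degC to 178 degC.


Q = m_dot * cp * delta_T
delta_T = 178 - 109 = 69 K
Q = 72 * 1.74 * 69
= 125.28 * 69
= 8644.32 kW

8644.32 kW


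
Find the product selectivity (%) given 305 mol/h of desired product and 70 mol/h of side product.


Selectivity = desired / (desired + undesired) * 100
Total products = 305 + 70 = 375 mol/h
S = 305 / 375 * 100
= 0.8133 * 100
= 81.33 %

81.33 %


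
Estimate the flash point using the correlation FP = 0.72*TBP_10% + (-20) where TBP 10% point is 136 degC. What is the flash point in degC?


FP = 0.72 * 136 + (-20) = 77.92

77.92 degC


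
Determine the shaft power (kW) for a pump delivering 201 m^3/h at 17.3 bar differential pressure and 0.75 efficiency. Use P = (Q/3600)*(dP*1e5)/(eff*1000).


Q = 201 / 3600 = 0.0558333 m^3/s
P = 0.0558333 * (17.3 * 1e5) / 0.75 / 1000 = 128.8

128.8 kW


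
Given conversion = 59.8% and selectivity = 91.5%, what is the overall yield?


Overall yield = conversion (%) * selectivity (%) / 100
Conversion = 59.8%, Selectivity = 91.5%
Y = 59.8 * 91.5 / 100
= 54.717 %

54.717 %


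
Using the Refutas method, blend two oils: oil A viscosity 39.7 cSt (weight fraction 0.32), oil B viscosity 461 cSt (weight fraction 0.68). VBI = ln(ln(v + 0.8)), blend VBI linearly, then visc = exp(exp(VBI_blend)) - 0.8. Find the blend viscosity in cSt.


Refutas method: VBN_i = 14.534*ln(ln(visc_i + 0.8)) + 10.975, blended linearly by mass fraction; since VBN is linear in VBI_i = ln(ln(visc_i + 0.8)) and the fractions sum to 1, blend VBI directly: visc = exp(exp(VBI_blend)) - 0.8
VBI_1 = ln(ln(39.7 + 0.8)) = 1.30868
VBI_2 = ln(ln(461 + 0.8)) = 1.81403
VBI_blend = 0.32 * 1.30868 + 0.68 * 1.81403 = 1.65232
visc_blend = exp(exp(1.65232)) - 0.8 = 184.0

184.0 cSt


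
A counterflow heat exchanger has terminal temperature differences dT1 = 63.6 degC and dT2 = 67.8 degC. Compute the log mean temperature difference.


LMTD = (dT1 - dT2) / ln(dT1/dT2)
= (63.6 - 67.8) / ln(63.6 / 67.8) = -4.2 / -0.0639487 = 65.68

65.68 degC


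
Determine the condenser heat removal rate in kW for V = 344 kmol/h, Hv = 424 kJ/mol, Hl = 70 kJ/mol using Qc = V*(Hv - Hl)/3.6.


Qc = 344 * (424 - 70) / 3.6 = 344 * 354 / 3.6 = 33830

33830 kW


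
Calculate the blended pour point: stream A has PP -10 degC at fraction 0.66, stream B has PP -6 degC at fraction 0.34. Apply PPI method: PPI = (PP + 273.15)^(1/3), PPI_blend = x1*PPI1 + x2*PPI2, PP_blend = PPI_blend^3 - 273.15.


PPI_1 = (-10 + 273.15)^(1/3) = 6.408176
PPI_2 = (-6 + 273.15)^(1/3) = 6.440482
PPI_blend = 0.66 * 6.408176 + 0.34 * 6.440482 = 6.41916
PP_blend = 6.41916^3 - 273.15 = 264.5054 - 273.15 = -8.64

-8.64 degC


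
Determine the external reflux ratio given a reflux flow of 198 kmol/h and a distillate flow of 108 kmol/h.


Reflux ratio definition: R = L / D (liquid returned / distillate withdrawn)
L = 198 kmol/h, D = 108 kmol/h
R = 198 / 108 = 1.833

1.833


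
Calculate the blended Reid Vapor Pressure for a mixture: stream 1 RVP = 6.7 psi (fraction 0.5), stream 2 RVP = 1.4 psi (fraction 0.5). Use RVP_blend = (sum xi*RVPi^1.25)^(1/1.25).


Chevron index: RVP_blend = (sum xi*RVPi^1.25)^(1/1.25)
RVP^1.25 terms: 0.5 * 6.7^1.25 + 0.5 * 1.4^1.25 = 6.15112
RVP_blend = 6.15112^(1/1.25) = 4.277

4.277 psi


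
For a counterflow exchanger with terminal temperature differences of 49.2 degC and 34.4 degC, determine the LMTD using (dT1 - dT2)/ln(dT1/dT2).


LMTD = (dT1 - dT2) / ln(dT1/dT2)
= (49.2 - 34.4) / ln(49.2 / 34.4) = 14.8 / 0.357837 = 41.36

41.36 degC


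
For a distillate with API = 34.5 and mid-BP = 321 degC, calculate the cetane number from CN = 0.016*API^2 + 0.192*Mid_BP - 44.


CN = 0.016 * 34.5^2 + 0.192 * 321 - 44
CN = 19.044 + 61.632 - 44 = 36.676

36.676


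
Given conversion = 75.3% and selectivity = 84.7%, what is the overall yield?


Overall yield = conversion (%) * selectivity (%) / 100
Conversion = 75.3%, Selectivity = 84.7%
Y = 75.3 * 84.7 / 100
= 63.7791 %

63.7791 %


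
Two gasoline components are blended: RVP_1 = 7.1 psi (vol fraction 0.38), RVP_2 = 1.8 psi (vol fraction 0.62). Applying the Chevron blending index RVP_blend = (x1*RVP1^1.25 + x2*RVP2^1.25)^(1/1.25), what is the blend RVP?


Chevron index: RVP_blend = (sum xi*RVPi^1.25)^(1/1.25)
RVP^1.25 terms: 0.38 * 7.1^1.25 + 0.62 * 1.8^1.25 = 5.69675
RVP_blend = 5.69675^(1/1.25) = 4.023

4.023 psi


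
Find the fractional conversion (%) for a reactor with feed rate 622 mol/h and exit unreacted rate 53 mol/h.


X = (F_in - F_out) / F_in * 100
Moles reacted = 622 - 53 = 569
X = 569 / 622 * 100
= 0.9148 * 100
= 91.48 %

91.48 %


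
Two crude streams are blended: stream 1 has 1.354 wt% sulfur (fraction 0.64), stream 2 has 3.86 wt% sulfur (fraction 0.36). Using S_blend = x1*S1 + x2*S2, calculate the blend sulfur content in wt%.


Linear sulfur blending: S_blend = x1*S1 + x2*S2
Contribution 1: 0.64 * 1.354 = 0.86656 wt%
Contribution 2: 0.36 * 3.86 = 1.3896 wt%
S_blend = 0.86656 + 1.3896 = 2.25616

2.25616 wt%


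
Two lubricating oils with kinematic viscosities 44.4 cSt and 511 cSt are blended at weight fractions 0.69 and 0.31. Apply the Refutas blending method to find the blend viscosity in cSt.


Refutas method: VBN_i = 14.534*ln(ln(visc_i + 0.8)) + 10.975, blended linearly by mass fraction; since VBN is linear in VBI_i = ln(ln(visc_i + 0.8)) and the fractions sum to 1, blend VBI directly: visc = exp(exp(VBI_blend)) - 0.8
VBI_1 = ln(ln(44.4 + 0.8)) = 1.33792
VBI_2 = ln(ln(511 + 0.8)) = 1.83065
VBI_blend = 0.69 * 1.33792 + 0.31 * 1.83065 = 1.49067
visc_blend = exp(exp(1.49067)) - 0.8 = 83.98

83.98 cSt


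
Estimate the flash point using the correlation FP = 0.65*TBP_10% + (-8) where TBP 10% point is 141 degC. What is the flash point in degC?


FP = 0.65 * 141 + (-8) = 83.65

83.65 degC


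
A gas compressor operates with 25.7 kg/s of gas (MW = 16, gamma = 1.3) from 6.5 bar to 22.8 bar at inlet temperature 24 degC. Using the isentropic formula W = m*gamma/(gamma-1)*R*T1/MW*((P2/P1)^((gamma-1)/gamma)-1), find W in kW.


Isentropic work: W = m*(gamma/(gamma-1))*(R*T1/MW)*((P2/P1)^((gamma-1)/gamma) - 1)
T1 = 24 + 273.15 = 297.15 K
Pressure ratio = 22.8 / 6.5 = 3.50769
Exponent = (1.3 - 1)/1.3 = 0.230769
(P2/P1)^exp - 1 = 3.50769^0.230769 - 1 = 0.3359
W = 25.7 * 1.3 / 0.3 * 8.314 * 297.15 / 16 * 0.3359 = 5776

5776 kW


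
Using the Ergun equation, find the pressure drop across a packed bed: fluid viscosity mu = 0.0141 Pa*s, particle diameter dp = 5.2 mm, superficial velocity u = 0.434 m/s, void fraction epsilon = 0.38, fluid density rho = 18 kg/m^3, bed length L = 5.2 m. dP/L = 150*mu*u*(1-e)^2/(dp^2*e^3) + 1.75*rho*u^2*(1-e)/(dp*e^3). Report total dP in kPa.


dp = 5.2 mm = 0.0052 m
Viscous term = 150*0.0141*0.434*(1-0.38)^2 / (0.0052^2*0.38^3) = 237808
Inertial term = 1.75*18*0.434^2*(1-0.38) / (0.0052*0.38^3) = 12892.2
dP/L = 237808 + 12892.2 = 250700 Pa/m
dP = 250700 * 5.2 / 1000 = 1304 kPa

1304 kPa


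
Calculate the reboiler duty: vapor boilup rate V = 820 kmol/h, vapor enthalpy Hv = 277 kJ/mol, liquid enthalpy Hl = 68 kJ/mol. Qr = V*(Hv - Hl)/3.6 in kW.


Qr = 820 * (277 - 68) / 3.6 = 820 * 209 / 3.6 = 47610

47610 kW


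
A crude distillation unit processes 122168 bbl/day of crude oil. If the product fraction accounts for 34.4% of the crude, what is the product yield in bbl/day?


Crude throughput = 122168 bbl/day
Fraction yield = 34.4%
yield = throughput * fraction / 100
yield = 122168 * 34.4 / 100 = 42025.792

42025.792 bbl/day


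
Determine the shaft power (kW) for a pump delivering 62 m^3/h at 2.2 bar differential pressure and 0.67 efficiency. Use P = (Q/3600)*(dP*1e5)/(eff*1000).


Q = 62 / 3600 = 0.0172222 m^3/s
P = 0.0172222 * (2.2 * 1e5) / 0.67 / 1000 = 5.655

5.655 kW


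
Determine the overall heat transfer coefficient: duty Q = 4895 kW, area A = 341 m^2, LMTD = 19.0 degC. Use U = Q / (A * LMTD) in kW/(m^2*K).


From Q = U*A*LMTD, U = Q / (A * LMTD)
U = 4895 / (341 * 19.0) = 4895 / 6479 = 0.7555

0.7555 kW/(m^2*K)


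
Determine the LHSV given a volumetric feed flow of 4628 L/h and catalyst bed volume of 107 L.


LHSV = volumetric feed rate / catalyst volume
= 4628 L/h / 107 L
= 43.25 h^-1

43.25 h^-1


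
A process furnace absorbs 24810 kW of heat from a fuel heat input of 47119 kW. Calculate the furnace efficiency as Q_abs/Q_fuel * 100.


Furnace efficiency = Q_absorbed / Q_fuel * 100
= 24810 / 47119 * 100 = 52.65

52.65 %


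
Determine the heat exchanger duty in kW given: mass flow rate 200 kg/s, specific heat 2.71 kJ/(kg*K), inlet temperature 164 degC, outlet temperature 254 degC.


Q = m_dot * cp * delta_T
delta_T = 254 - 164 = 90 K
Q = 200 * 2.71 * 90
= 542 * 90
= 48780 kW

48780 kW


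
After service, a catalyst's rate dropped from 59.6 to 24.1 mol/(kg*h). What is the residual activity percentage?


Activity (%) = (rate_used / rate_fresh) * 100
rate_used = 24.1, rate_fresh = 59.6
= (24.1 / 59.6) * 100
= 0.4044 * 100 = 40.44

40.44 %


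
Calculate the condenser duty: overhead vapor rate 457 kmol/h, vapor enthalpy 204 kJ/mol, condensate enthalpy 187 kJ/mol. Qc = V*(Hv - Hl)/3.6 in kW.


Qc = 457 * (204 - 187) / 3.6 = 457 * 17 / 3.6 = 2158

2158 kW


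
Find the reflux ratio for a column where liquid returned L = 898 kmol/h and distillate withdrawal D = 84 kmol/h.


Reflux ratio definition: R = L / D (liquid returned / distillate withdrawn)
L = 898 kmol/h, D = 84 kmol/h
R = 898 / 84 = 10.69

10.69


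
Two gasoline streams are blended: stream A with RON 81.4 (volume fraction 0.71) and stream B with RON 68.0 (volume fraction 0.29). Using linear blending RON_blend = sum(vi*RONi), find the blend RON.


Linear blending: RON_blend = sum(vi * RONi)
Contribution 1: 0.71 * 81.4 = 57.794
Contribution 2: 0.29 * 68.0 = 19.72
RON_blend = 57.794 + 19.72 = 77.514

77.514


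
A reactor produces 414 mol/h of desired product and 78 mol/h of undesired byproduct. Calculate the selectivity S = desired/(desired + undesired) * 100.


Selectivity = desired / (desired + undesired) * 100
Total products = 414 + 78 = 492 mol/h
S = 414 / 492 * 100
= 0.8415 * 100
= 84.15 %

84.15 %


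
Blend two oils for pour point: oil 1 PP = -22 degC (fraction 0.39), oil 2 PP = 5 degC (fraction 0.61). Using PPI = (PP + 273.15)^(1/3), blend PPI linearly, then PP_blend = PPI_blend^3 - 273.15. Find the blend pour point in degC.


PPI_1 = (-22 + 273.15)^(1/3) = 6.30925
PPI_2 = (5 + 273.15)^(1/3) = 6.527693
PPI_blend = 0.39 * 6.30925 + 0.61 * 6.527693 = 6.4425
PP_blend = 6.4425^3 - 273.15 = 267.4012 - 273.15 = -5.75

-5.75 degC


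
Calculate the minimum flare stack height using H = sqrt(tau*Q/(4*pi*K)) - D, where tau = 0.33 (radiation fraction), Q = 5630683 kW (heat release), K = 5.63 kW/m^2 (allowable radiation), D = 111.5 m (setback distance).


tau*Q/(4*pi*K) = 0.33 * 5630683 / (4 * pi * 5.63) = 26263.8
sqrt(26263.8) = 162.061
H = 162.061 - 111.5 = 50.56

50.56 m


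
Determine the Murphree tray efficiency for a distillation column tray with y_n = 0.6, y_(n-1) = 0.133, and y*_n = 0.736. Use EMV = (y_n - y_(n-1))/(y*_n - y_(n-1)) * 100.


Murphree vapor efficiency: EMV = (y_n - y_(n-1)) / (y*_n - y_(n-1)) * 100
EMV = (0.6 - 0.133) / (0.736 - 0.133) * 100 = 0.467 / 0.603 * 100 = 77.45

77.45 %


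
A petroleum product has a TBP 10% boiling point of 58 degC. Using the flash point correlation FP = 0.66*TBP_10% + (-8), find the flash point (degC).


FP = 0.66 * 58 + (-8) = 30.28

30.28 degC


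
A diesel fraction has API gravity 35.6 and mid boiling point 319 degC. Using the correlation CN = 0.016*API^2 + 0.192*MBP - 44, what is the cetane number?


CN = 0.016 * 35.6^2 + 0.192 * 319 - 44
CN = 20.27776 + 61.248 - 44 = 37.52576

37.52576


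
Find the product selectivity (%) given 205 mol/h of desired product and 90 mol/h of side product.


Selectivity = desired / (desired + undesired) * 100
Total products = 205 + 90 = 295 mol/h
S = 205 / 295 * 100
= 0.6949 * 100
= 69.49 %

69.49 %


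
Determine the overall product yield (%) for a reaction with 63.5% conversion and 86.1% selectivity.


Overall yield = conversion (%) * selectivity (%) / 100
Conversion = 63.5%, Selectivity = 86.1%
Y = 63.5 * 86.1 / 100
= 54.6735 %

54.6735 %


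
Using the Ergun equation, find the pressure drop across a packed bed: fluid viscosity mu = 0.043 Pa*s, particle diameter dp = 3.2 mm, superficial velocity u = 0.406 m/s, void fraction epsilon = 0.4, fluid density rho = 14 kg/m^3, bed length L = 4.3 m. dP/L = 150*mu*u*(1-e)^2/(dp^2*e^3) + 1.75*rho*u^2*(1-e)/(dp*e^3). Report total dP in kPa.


dp = 3.2 mm = 0.0032 m
Viscous term = 150*0.043*0.406*(1-0.4)^2 / (0.0032^2*0.4^3) = 1438490
Inertial term = 1.75*14*0.406^2*(1-0.4) / (0.0032*0.4^3) = 11831.5
dP/L = 1438490 + 11831.5 = 1450320 Pa/m
dP = 1450320 * 4.3 / 1000 = 6236 kPa

6236 kPa


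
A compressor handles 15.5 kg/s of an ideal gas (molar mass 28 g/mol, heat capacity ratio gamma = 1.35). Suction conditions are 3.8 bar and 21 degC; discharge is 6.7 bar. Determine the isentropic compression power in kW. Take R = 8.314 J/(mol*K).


Isentropic work: W = m*(gamma/(gamma-1))*(R*T1/MW)*((P2/P1)^((gamma-1)/gamma) - 1)
T1 = 21 + 273.15 = 294.15 K
Pressure ratio = 6.7 / 3.8 = 1.76316
Exponent = (1.35 - 1)/1.35 = 0.259259
(P2/P1)^exp - 1 = 1.76316^0.259259 - 1 = 0.158386
W = 15.5 * 1.35 / 0.35 * 8.314 * 294.15 / 28 * 0.158386 = 827.1

827.1 kW


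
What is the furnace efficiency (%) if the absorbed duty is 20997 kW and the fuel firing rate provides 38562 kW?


Furnace efficiency = Q_absorbed / Q_fuel * 100
= 20997 / 38562 * 100 = 54.45

54.45 %


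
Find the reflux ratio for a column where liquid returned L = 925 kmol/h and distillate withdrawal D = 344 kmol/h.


Reflux ratio definition: R = L / D (liquid returned / distillate withdrawn)
L = 925 kmol/h, D = 344 kmol/h
R = 925 / 344 = 2.689

2.689


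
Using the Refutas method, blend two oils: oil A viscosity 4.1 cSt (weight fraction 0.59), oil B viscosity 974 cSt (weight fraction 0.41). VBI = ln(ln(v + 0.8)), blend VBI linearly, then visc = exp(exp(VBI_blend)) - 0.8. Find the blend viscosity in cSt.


Refutas method: VBN_i = 14.534*ln(ln(visc_i + 0.8)) + 10.975, blended linearly by mass fraction; since VBN is linear in VBI_i = ln(ln(visc_i + 0.8)) and the fractions sum to 1, blend VBI directly: visc = exp(exp(VBI_blend)) - 0.8
VBI_1 = ln(ln(4.1 + 0.8)) = 0.463253
VBI_2 = ln(ln(974 + 0.8)) = 1.92894
VBI_blend = 0.59 * 0.463253 + 0.41 * 1.92894 = 1.06418
visc_blend = exp(exp(1.06418)) - 0.8 = 17.35

17.35 cSt


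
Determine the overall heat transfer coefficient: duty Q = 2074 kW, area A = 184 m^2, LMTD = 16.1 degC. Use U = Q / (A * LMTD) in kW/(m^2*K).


From Q = U*A*LMTD, U = Q / (A * LMTD)
U = 2074 / (184 * 16.1) = 2074 / 2962.4 = 0.7001

0.7001 kW/(m^2*K)


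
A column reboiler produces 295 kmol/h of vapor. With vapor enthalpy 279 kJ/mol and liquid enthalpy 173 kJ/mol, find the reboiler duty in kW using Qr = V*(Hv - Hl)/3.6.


Qr = 295 * (279 - 173) / 3.6 = 295 * 106 / 3.6 = 8686

8686 kW


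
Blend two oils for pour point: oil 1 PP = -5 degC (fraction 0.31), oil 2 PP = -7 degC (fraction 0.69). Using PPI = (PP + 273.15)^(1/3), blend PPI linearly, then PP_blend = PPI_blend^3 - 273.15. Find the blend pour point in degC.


PPI_1 = (-5 + 273.15)^(1/3) = 6.448508
PPI_2 = (-7 + 273.15)^(1/3) = 6.432436
PPI_blend = 0.31 * 6.448508 + 0.69 * 6.432436 = 6.437418
PP_blend = 6.437418^3 - 273.15 = 266.7689 - 273.15 = -6.38

-6.38 degC


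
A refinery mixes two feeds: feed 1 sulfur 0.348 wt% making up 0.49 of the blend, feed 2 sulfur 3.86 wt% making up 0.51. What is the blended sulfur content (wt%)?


Linear sulfur blending: S_blend = x1*S1 + x2*S2
Contribution 1: 0.49 * 0.348 = 0.17052 wt%
Contribution 2: 0.51 * 3.86 = 1.9686 wt%
S_blend = 0.17052 + 1.9686 = 2.13912

2.13912 wt%


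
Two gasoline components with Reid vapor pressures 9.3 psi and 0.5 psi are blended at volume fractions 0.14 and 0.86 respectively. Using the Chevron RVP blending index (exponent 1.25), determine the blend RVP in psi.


Chevron index: RVP_blend = (sum xi*RVPi^1.25)^(1/1.25)
RVP^1.25 terms: 0.14 * 9.3^1.25 + 0.86 * 0.5^1.25 = 2.63528
RVP_blend = 2.63528^(1/1.25) = 2.171

2.171 psi


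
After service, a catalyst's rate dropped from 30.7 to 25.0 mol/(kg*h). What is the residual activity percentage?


Activity (%) = (rate_used / rate_fresh) * 100
rate_used = 25.0, rate_fresh = 30.7
= (25.0 / 30.7) * 100
= 0.8143 * 100 = 81.43

81.43 %


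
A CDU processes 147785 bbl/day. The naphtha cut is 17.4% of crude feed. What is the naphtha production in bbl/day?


Crude throughput = 147785 bbl/day
Fraction yield = 17.4%
yield = throughput * fraction / 100
yield = 147785 * 17.4 / 100 = 25714.59

25714.59 bbl/day


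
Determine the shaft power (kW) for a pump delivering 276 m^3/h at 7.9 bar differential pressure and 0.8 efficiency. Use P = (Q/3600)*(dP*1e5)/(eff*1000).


Q = 276 / 3600 = 0.0766667 m^3/s
P = 0.0766667 * (7.9 * 1e5) / 0.8 / 1000 = 75.71

75.71 kW


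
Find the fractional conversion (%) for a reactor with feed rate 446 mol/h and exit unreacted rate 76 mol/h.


X = (F_in - F_out) / F_in * 100
Moles reacted = 446 - 76 = 370
X = 370 / 446 * 100
= 0.8296 * 100
= 82.96 %

82.96 %


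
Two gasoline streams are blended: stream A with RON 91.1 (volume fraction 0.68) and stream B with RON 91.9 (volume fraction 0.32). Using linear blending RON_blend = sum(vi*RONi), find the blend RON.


Linear blending: RON_blend = sum(vi * RONi)
Contribution 1: 0.68 * 91.1 = 61.948
Contribution 2: 0.32 * 91.9 = 29.408
RON_blend = 61.948 + 29.408 = 91.356

91.356


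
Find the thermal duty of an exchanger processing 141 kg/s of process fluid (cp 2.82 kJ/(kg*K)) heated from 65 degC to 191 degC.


Q = m_dot * cp * delta_T
delta_T = 191 - 65 = 126 K
Q = 141 * 2.82 * 126
= 397.62 * 126
= 50100.12 kW

50100.12 kW


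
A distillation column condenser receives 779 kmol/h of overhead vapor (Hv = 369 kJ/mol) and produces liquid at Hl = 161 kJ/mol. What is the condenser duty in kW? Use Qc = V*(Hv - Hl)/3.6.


Qc = 779 * (369 - 161) / 3.6 = 779 * 208 / 3.6 = 45010

45010 kW


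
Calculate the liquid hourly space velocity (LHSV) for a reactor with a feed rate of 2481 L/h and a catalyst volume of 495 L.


LHSV = volumetric feed rate / catalyst volume
= 2481 L/h / 495 L
= 5.012 h^-1

5.012 h^-1


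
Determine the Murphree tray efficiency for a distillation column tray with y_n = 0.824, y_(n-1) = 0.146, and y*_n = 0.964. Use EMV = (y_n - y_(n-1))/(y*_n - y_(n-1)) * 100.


Murphree vapor efficiency: EMV = (y_n - y_(n-1)) / (y*_n - y_(n-1)) * 100
EMV = (0.824 - 0.146) / (0.964 - 0.146) * 100 = 0.678 / 0.818 * 100 = 82.89

82.89 %


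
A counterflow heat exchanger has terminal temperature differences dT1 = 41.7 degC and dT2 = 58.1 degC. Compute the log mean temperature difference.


LMTD = (dT1 - dT2) / ln(dT1/dT2)
= (41.7 - 58.1) / ln(41.7 / 58.1) = -16.4 / -0.331665 = 49.45

49.45 degC


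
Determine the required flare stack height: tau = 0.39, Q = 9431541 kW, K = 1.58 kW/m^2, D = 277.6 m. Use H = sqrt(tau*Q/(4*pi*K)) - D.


tau*Q/(4*pi*K) = 0.39 * 9431541 / (4 * pi * 1.58) = 185259
sqrt(185259) = 430.417
H = 430.417 - 277.6 = 152.8

152.8 m


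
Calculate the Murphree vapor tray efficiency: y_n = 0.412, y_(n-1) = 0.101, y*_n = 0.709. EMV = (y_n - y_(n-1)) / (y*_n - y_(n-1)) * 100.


Murphree vapor efficiency: EMV = (y_n - y_(n-1)) / (y*_n - y_(n-1)) * 100
EMV = (0.412 - 0.101) / (0.709 - 0.101) * 100 = 0.311 / 0.608 * 100 = 51.15

51.15 %


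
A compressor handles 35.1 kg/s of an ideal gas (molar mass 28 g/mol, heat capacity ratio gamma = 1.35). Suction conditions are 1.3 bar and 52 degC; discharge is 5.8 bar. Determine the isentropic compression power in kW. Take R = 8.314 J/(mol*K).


Isentropic work: W = m*(gamma/(gamma-1))*(R*T1/MW)*((P2/P1)^((gamma-1)/gamma) - 1)
T1 = 52 + 273.15 = 325.15 K
Pressure ratio = 5.8 / 1.3 = 4.46154
Exponent = (1.35 - 1)/1.35 = 0.259259
(P2/P1)^exp - 1 = 4.46154^0.259259 - 1 = 0.473618
W = 35.1 * 1.35 / 0.35 * 8.314 * 325.15 / 28 * 0.473618 = 6191

6191 kW


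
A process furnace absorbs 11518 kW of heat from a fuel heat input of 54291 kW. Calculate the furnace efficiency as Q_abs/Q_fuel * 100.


Furnace efficiency = Q_absorbed / Q_fuel * 100
= 11518 / 54291 * 100 = 21.22

21.22 %


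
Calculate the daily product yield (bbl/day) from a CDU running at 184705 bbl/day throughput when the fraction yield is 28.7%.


Crude throughput = 184705 bbl/day
Fraction yield = 28.7%
yield = throughput * fraction / 100
yield = 184705 * 28.7 / 100 = 53010.335

53010.335 bbl/day


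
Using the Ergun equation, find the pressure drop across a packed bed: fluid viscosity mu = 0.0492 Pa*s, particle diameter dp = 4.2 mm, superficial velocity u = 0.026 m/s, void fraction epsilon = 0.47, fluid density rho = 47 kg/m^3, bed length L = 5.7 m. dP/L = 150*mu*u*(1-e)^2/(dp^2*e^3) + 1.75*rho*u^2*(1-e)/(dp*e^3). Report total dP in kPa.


dp = 4.2 mm = 0.0042 m
Viscous term = 150*0.0492*0.026*(1-0.47)^2 / (0.0042^2*0.47^3) = 29429.9
Inertial term = 1.75*47*0.026^2*(1-0.47) / (0.0042*0.47^3) = 67.5796
dP/L = 29429.9 + 67.5796 = 29497.5 Pa/m
dP = 29497.5 * 5.7 / 1000 = 168.1 kPa

168.1 kPa


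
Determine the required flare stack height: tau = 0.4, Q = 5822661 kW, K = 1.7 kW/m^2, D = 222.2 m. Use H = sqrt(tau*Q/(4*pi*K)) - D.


tau*Q/(4*pi*K) = 0.4 * 5822661 / (4 * pi * 1.7) = 109024
sqrt(109024) = 330.188
H = 330.188 - 222.2 = 108.0

108.0 m


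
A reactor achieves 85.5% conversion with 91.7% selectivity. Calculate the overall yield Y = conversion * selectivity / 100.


Overall yield = conversion (%) * selectivity (%) / 100
Conversion = 85.5%, Selectivity = 91.7%
Y = 85.5 * 91.7 / 100
= 78.4035 %

78.4035 %


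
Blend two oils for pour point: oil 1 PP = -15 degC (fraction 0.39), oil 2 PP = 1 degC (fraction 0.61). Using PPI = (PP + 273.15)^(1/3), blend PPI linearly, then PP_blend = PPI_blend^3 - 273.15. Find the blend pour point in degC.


PPI_1 = (-15 + 273.15)^(1/3) = 6.36733
PPI_2 = (1 + 273.15)^(1/3) = 6.49625
PPI_blend = 0.39 * 6.36733 + 0.61 * 6.49625 = 6.445971
PP_blend = 6.445971^3 - 273.15 = 267.8336 - 273.15 = -5.32

-5.32 degC


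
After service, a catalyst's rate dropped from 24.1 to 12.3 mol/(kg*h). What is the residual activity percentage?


Activity (%) = (rate_used / rate_fresh) * 100
rate_used = 12.3, rate_fresh = 24.1
= (12.3 / 24.1) * 100
= 0.5104 * 100 = 51.04

51.04 %


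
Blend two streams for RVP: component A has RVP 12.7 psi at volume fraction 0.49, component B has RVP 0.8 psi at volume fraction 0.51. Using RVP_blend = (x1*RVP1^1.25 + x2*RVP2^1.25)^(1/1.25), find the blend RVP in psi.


Chevron index: RVP_blend = (sum xi*RVPi^1.25)^(1/1.25)
RVP^1.25 terms: 0.49 * 12.7^1.25 + 0.51 * 0.8^1.25 = 12.1335
RVP_blend = 12.1335^(1/1.25) = 7.365

7.365 psi


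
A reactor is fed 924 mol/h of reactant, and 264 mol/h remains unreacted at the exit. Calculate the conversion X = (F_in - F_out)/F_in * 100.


X = (F_in - F_out) / F_in * 100
Moles reacted = 924 - 264 = 660
X = 660 / 924 * 100
= 0.7143 * 100
= 71.43 %

71.43 %


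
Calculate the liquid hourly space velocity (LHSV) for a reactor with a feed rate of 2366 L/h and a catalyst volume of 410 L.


LHSV = volumetric feed rate / catalyst volume
= 2366 L/h / 410 L
= 5.771 h^-1

5.771 h^-1


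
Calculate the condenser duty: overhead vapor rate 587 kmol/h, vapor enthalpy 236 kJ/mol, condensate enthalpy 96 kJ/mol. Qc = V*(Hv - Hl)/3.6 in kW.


Qc = 587 * (236 - 96) / 3.6 = 587 * 140 / 3.6 = 22830

22830 kW


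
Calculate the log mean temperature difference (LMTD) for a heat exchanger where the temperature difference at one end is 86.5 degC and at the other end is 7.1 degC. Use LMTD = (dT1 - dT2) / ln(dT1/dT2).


LMTD = (dT1 - dT2) / ln(dT1/dT2)
= (86.5 - 7.1) / ln(86.5 / 7.1) = 79.4 / 2.50005 = 31.76

31.76 degC


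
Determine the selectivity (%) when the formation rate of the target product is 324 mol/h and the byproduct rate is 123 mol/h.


Selectivity = desired / (desired + undesired) * 100
Total products = 324 + 123 = 447 mol/h
S = 324 / 447 * 100
= 0.7248 * 100
= 72.48 %

72.48 %


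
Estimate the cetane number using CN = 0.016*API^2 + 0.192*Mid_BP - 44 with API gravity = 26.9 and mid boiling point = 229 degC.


CN = 0.016 * 26.9^2 + 0.192 * 229 - 44
CN = 11.57776 + 43.968 - 44 = 11.54576

11.54576


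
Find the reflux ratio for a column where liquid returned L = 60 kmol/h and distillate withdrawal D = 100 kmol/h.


Reflux ratio definition: R = L / D (liquid returned / distillate withdrawn)
L = 60 kmol/h, D = 100 kmol/h
R = 60 / 100 = 0.6000

0.6000


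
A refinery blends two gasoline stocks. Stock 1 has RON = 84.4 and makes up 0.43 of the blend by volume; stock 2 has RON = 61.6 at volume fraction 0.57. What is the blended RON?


Linear blending: RON_blend = sum(vi * RONi)
Contribution 1: 0.43 * 84.4 = 36.292
Contribution 2: 0.57 * 61.6 = 35.112
RON_blend = 36.292 + 35.112 = 71.404

71.404


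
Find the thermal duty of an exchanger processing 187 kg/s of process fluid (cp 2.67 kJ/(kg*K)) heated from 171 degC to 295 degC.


Q = m_dot * cp * delta_T
delta_T = 295 - 171 = 124 K
Q = 187 * 2.67 * 124
= 499.29 * 124
= 61911.96 kW

61911.96 kW


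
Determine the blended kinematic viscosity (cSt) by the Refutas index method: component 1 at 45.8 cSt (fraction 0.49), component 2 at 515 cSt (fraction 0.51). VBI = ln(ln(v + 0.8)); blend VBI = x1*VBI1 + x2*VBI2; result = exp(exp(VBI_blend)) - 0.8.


Refutas method: VBN_i = 14.534*ln(ln(visc_i + 0.8)) + 10.975, blended linearly by mass fraction; since VBN is linear in VBI_i = ln(ln(visc_i + 0.8)) and the fractions sum to 1, blend VBI directly: visc = exp(exp(VBI_blend)) - 0.8
VBI_1 = ln(ln(45.8 + 0.8)) = 1.34589
VBI_2 = ln(ln(515 + 0.8)) = 1.8319
VBI_blend = 0.49 * 1.34589 + 0.51 * 1.8319 = 1.59376
visc_blend = exp(exp(1.59376)) - 0.8 = 136.5

136.5 cSt


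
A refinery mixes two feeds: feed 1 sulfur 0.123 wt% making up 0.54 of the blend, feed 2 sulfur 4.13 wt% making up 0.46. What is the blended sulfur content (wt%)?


Linear sulfur blending: S_blend = x1*S1 + x2*S2
Contribution 1: 0.54 * 0.123 = 0.06642 wt%
Contribution 2: 0.46 * 4.13 = 1.8998 wt%
S_blend = 0.06642 + 1.8998 = 1.96622

1.96622 wt%


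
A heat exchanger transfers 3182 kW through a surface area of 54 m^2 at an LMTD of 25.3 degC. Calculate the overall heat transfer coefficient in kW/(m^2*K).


From Q = U*A*LMTD, U = Q / (A * LMTD)
U = 3182 / (54 * 25.3) = 3182 / 1366.2 = 2.329

2.329 kW/(m^2*K)


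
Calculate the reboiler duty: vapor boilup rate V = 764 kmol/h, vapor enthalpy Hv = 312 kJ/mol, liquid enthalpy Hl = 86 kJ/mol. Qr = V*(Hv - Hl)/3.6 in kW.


Qr = 764 * (312 - 86) / 3.6 = 764 * 226 / 3.6 = 47960

47960 kW


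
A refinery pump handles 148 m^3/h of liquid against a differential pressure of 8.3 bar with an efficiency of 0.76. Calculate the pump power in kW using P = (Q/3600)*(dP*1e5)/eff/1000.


Q = 148 / 3600 = 0.0411111 m^3/s
P = 0.0411111 * (8.3 * 1e5) / 0.76 / 1000 = 44.90

44.90 kW


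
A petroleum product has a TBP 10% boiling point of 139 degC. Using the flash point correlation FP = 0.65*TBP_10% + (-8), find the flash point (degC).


FP = 0.65 * 139 + (-8) = 82.35

82.35 degC


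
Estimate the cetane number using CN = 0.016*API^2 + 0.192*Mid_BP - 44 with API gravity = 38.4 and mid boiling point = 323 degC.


CN = 0.016 * 38.4^2 + 0.192 * 323 - 44
CN = 23.59296 + 62.016 - 44 = 41.60896

41.60896


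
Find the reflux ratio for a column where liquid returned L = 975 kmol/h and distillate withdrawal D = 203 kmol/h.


Reflux ratio definition: R = L / D (liquid returned / distillate withdrawn)
L = 975 kmol/h, D = 203 kmol/h
R = 975 / 203 = 4.803

4.803


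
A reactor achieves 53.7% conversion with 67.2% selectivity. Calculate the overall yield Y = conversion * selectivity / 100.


Overall yield = conversion (%) * selectivity (%) / 100
Conversion = 53.7%, Selectivity = 67.2%
Y = 53.7 * 67.2 / 100
= 36.0864 %

36.0864 %


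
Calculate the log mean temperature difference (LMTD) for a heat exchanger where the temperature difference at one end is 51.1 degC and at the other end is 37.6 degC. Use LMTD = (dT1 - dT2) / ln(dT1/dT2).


LMTD = (dT1 - dT2) / ln(dT1/dT2)
= (51.1 - 37.6) / ln(51.1 / 37.6) = 13.5 / 0.30678 = 44.01

44.01 degC
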